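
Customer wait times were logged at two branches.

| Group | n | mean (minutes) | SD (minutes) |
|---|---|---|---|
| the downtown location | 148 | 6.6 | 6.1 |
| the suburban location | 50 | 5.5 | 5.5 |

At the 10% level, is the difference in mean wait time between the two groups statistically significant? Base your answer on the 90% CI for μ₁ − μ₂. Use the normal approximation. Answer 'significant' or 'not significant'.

SE₁ = s₁/√n₁ = 6.1/√148 = 0.5014; SE₂ = 5.5/√50 = 0.7778.
Independent samples, unequal variances: SE_diff = √(SE₁² + SE₂²) = √(0.25140196 + 0.60497284) = 0.9254.
z* = 1.645, so margin of error = 1.645 × 0.9254 = 1.5223.
Difference in means = 6.6 − 5.5 = 1.1000.
1.1000 ± 1.5223 → (-0.4223, 2.6223).
The interval (-0.4223, 2.6223) contains 0, so the difference is not significant.

not significant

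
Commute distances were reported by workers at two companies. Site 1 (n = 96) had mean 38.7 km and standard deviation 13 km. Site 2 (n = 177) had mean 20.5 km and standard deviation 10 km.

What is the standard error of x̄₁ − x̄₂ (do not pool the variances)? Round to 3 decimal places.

SE₁ = s₁/√n₁ = 13/√96 = 1.3268; SE₂ = 10/√177 = 0.7516.
Independent samples, unequal variances: SE_diff = √(SE₁² + SE₂²) = √(1.76039824 + 0.56490256) = 1.5249.

1.525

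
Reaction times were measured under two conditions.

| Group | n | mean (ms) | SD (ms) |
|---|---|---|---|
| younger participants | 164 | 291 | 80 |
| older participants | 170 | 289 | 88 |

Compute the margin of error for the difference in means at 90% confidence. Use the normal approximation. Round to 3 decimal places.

15.128

Standard errors of each mean: 80/√164 = 6.2470 and 88/√170 = 6.7493.
SE(x̄₁ − x̄₂) = √(6.2470² + 6.7493²) = 9.1966 for independent samples with unequal variances.
With z* = 1.645, the margin is 1.645 × 9.1966 = 15.1284.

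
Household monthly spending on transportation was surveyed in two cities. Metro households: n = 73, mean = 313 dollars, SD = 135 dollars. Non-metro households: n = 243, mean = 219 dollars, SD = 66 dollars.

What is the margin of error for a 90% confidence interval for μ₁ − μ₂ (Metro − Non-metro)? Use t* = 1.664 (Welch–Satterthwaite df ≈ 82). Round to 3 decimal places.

Standard errors of each mean: 135/√73 = 15.8006 and 66/√243 = 4.2339.
SE(x̄₁ − x̄₂) = √(15.8006² + 4.2339²) = 16.3580 for independent samples with unequal variances.
With t* = 1.664, the margin is 1.664 × 16.3580 = 27.2197.

27.220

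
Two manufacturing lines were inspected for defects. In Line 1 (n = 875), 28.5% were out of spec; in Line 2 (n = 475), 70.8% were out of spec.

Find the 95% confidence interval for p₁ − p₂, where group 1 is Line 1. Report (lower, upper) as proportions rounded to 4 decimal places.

Each SE is √(p̂(1−p̂)/n): √(0.2850·0.7150/875) = 0.01526 and √(0.7080·0.2920/475) = 0.02086.
SE(p̂₁ − p̂₂) = √(SE₁² + SE₂²) = √(0.0002328676 + 0.0004351396) = 0.02585, since the two samples are independent.
At 95% confidence z* = 1.960; margin = 1.960 × 0.02585 = 0.05067.
The difference is 0.2850 − 0.7080 = -0.4230, so the interval is -0.4230 ± 0.05067 = (-0.4737, -0.3723).

(-0.4737, -0.3723)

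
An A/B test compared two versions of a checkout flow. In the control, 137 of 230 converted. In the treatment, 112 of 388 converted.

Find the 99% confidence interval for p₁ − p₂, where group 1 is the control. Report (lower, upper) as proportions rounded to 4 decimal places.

p̂₁ = 137/230 = 0.5957 and p̂₂ = 112/388 = 0.2887.
SE₁ = √(p̂₁(1−p̂₁)/n₁) = √(0.5957·0.4043/230) = 0.03236; SE₂ = √(0.2887·0.7113/388) = 0.02301.
Independent samples: SE of the difference = √(SE₁² + SE₂²) = √(0.0010471696 + 0.0005294601) = 0.03971.
z* for 99% confidence is 2.576, so the margin of error is 2.576 × 0.03971 = 0.10229.
Point estimate p̂₁ − p̂₂ = 0.5957 − 0.2887 = 0.3070.
0.3070 ± 0.10229 → (0.2047, 0.4093).

(0.2047, 0.4093)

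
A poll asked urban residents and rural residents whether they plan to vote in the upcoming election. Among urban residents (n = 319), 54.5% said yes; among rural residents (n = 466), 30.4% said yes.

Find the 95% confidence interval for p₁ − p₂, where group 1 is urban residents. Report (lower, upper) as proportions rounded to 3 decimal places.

Each SE is √(p̂(1−p̂)/n): √(0.5450·0.4550/319) = 0.02788 and √(0.3040·0.6960/466) = 0.02131.
SE(p̂₁ − p̂₂) = √(SE₁² + SE₂²) = √(0.0007772944 + 0.0004541161) = 0.03509, since the two samples are independent.
At 95% confidence z* = 1.960; margin = 1.960 × 0.03509 = 0.06878.
The difference is 0.5450 − 0.3040 = 0.2410, so the interval is 0.2410 ± 0.06878 = (0.172, 0.310).

(0.172, 0.310)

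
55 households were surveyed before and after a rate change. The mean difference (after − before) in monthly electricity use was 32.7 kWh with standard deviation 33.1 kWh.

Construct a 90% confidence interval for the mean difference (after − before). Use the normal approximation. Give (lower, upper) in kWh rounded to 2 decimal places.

(25.36, 40.04)

This is a matched-pairs design, so SE = s_d/√n = 33.1/√55 = 4.4632.
Margin = 1.645 × 4.4632 = 7.3420; the interval is 32.7 ± 7.3420 = (25.36, 40.04).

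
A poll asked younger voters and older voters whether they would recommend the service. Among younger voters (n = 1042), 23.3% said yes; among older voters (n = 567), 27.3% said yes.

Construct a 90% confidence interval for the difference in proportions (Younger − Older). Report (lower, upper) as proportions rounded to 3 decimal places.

Each SE is √(p̂(1−p̂)/n): √(0.2330·0.7670/1042) = 0.01310 and √(0.2730·0.7270/567) = 0.01871.
SE(p̂₁ − p̂₂) = √(SE₁² + SE₂²) = √(0.00017161 + 0.0003500641) = 0.02284, since the two samples are independent.
At 90% confidence z* = 1.645; margin = 1.645 × 0.02284 = 0.03757.
The difference is 0.2330 − 0.2730 = -0.0400, so the interval is -0.0400 ± 0.03757 = (-0.078, -0.002).

(-0.078, -0.002)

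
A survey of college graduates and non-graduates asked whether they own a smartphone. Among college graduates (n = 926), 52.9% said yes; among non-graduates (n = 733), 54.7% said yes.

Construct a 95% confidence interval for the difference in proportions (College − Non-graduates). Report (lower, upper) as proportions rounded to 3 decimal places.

Each SE is √(p̂(1−p̂)/n): √(0.5290·0.4710/926) = 0.01640 and √(0.5470·0.4530/733) = 0.01839.
SE(p̂₁ − p̂₂) = √(SE₁² + SE₂²) = √(0.00026896 + 0.0003381921) = 0.02464, since the two samples are independent.
At 95% confidence z* = 1.960; margin = 1.960 × 0.02464 = 0.04829.
The difference is 0.5290 − 0.5470 = -0.0180, so the interval is -0.0180 ± 0.04829 = (-0.066, 0.030).

(-0.066, 0.030)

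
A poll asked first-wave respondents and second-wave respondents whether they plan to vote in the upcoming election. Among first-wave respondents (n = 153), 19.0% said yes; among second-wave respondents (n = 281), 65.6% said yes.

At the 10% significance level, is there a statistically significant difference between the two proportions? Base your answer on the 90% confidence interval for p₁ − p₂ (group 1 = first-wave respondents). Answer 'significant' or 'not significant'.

SE₁ = √(p̂₁(1−p̂₁)/n₁) = √(0.1900·0.8100/153) = 0.03172; SE₂ = √(0.6560·0.3440/281) = 0.02834.
Independent samples: SE of the difference = √(SE₁² + SE₂²) = √(0.0010061584 + 0.0008031556) = 0.04254.
z* for 90% confidence is 1.645, so the margin of error is 1.645 × 0.04254 = 0.06998.
Point estimate p̂₁ − p̂₂ = 0.1900 − 0.6560 = -0.4660.
-0.4660 ± 0.06998 → (-0.53598, -0.39602).
The interval (-0.53598, -0.39602) does not contain 0, so the difference is significant.

significant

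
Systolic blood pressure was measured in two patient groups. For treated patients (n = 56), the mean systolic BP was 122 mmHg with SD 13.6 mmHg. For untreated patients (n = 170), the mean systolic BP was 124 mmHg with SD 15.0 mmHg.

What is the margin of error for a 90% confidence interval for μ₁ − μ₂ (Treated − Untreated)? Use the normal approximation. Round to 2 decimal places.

3.54

Per-group SEs: s₁/√n₁ = 13.6/√56 = 1.8174, s₂/√n₂ = 15.0/√170 = 1.1504.
Unpooled SE of the difference: √(3.30294276 + 1.32342016) = 2.1509.
Margin of error = z* · SE = 1.645 × 2.1509 = 3.5382.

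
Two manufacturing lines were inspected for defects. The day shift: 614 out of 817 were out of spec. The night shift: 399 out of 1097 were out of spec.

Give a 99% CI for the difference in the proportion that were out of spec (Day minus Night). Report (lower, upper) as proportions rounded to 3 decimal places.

p̂₁ = 614/817 = 0.7515 and p̂₂ = 399/1097 = 0.3637.
SE₁ = √(p̂₁(1−p̂₁)/n₁) = √(0.7515·0.2485/817) = 0.01512; SE₂ = √(0.3637·0.6363/1097) = 0.01452.
Independent samples: SE of the difference = √(SE₁² + SE₂²) = √(0.0002286144 + 0.0002108304) = 0.02096.
z* for 99% confidence is 2.576, so the margin of error is 2.576 × 0.02096 = 0.05399.
Point estimate p̂₁ − p̂₂ = 0.7515 − 0.3637 = 0.3878.
0.3878 ± 0.05399 → (0.334, 0.442).

(0.334, 0.442)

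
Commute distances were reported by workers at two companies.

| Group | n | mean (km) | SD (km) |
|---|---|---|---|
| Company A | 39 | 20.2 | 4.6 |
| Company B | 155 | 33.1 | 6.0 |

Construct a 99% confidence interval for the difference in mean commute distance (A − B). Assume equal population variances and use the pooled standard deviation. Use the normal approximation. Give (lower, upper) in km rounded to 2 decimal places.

Pooled variance s_p² = [38·4.6² + 154·6.0²] / (39+155−2) = 33.0629, so s_p = 5.7500.
SE_diff = s_p·√(1/n₁ + 1/n₂) = 5.7500·√(1/39 + 1/155) = 1.0301.
z* = 2.576; margin = 2.576 × 1.0301 = 2.6535.
Difference = 20.2 − 33.1 = -12.9000.
-12.9000 ± 2.6535 → (-15.55, -10.25).

(-15.55, -10.25)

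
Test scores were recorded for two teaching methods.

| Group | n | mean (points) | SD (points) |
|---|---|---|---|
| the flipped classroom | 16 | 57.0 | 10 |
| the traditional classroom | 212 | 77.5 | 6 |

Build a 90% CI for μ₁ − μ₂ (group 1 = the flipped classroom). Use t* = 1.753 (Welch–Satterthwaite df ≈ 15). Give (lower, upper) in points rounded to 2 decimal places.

Standard errors of each mean: 10/√16 = 2.5000 and 6/√212 = 0.4121.
SE(x̄₁ − x̄₂) = √(2.5000² + 0.4121²) = 2.5337 for independent samples with unequal variances.
With t* = 1.753, the margin is 1.753 × 2.5337 = 4.4416.
x̄₁ − x̄₂ = 57.0 − 77.5 = -20.5000; the interval is -20.5000 ± 4.4416 = (-24.94, -16.06).

(-24.94, -16.06)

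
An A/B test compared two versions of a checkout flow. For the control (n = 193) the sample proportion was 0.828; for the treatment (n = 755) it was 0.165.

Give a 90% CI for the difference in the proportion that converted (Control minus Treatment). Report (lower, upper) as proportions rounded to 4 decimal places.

(0.6131, 0.7129)

SE₁ = √(p̂₁(1−p̂₁)/n₁) = √(0.8280·0.1720/193) = 0.02716; SE₂ = √(0.1650·0.8350/755) = 0.01351.
Independent samples: SE of the difference = √(SE₁² + SE₂²) = √(0.0007376656 + 0.0001825201) = 0.03033.
z* for 90% confidence is 1.645, so the margin of error is 1.645 × 0.03033 = 0.04989.
Point estimate p̂₁ − p̂₂ = 0.8280 − 0.1650 = 0.6630.
0.6630 ± 0.04989 → (0.6131, 0.7129).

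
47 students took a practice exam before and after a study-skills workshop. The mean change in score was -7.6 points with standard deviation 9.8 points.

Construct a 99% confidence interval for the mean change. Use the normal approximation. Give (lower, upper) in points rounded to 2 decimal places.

This is a matched-pairs design, so SE = s_d/√n = 9.8/√47 = 1.4295.
Margin = 2.576 × 1.4295 = 3.6824; the interval is -7.6 ± 3.6824 = (-11.28, -3.92).

(-11.28, -3.92)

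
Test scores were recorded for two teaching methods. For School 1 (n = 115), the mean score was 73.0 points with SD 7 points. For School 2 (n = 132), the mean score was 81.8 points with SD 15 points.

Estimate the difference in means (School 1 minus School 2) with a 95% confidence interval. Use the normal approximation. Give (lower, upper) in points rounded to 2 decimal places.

(-11.66, -5.94)

Standard errors of each mean: 7/√115 = 0.6528 and 15/√132 = 1.3056.
SE(x̄₁ − x̄₂) = √(0.6528² + 1.3056²) = 1.4597 for independent samples with unequal variances.
With z* = 1.960, the margin is 1.960 × 1.4597 = 2.8610.
x̄₁ − x̄₂ = 73.0 − 81.8 = -8.8000; the interval is -8.8000 ± 2.8610 = (-11.66, -5.94).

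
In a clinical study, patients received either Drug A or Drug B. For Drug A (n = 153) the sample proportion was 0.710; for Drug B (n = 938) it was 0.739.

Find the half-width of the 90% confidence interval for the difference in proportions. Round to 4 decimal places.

Each SE is √(p̂(1−p̂)/n): √(0.7100·0.2900/153) = 0.03668 and √(0.7390·0.2610/938) = 0.01434.
SE(p̂₁ − p̂₂) = √(SE₁² + SE₂²) = √(0.0013454224 + 0.0002056356) = 0.03938, since the two samples are independent.
At 90% confidence z* = 1.645; margin = 1.645 × 0.03938 = 0.06478.

0.0648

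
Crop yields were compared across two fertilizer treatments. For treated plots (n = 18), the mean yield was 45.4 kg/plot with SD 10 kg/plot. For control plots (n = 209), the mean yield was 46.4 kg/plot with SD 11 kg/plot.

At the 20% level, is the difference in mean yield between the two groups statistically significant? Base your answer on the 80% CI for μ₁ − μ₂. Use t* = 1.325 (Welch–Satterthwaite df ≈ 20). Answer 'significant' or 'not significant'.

Standard errors of each mean: 10/√18 = 2.3570 and 11/√209 = 0.7609.
SE(x̄₁ − x̄₂) = √(2.3570² + 0.7609²) = 2.4768 for independent samples with unequal variances.
With t* = 1.325, the margin is 1.325 × 2.4768 = 3.2818.
x̄₁ − x̄₂ = 45.4 − 46.4 = -1.0000; the interval is -1.0000 ± 3.2818 = (-4.2818, 2.2818).
The interval (-4.2818, 2.2818) contains 0, so the difference is not significant.

not significant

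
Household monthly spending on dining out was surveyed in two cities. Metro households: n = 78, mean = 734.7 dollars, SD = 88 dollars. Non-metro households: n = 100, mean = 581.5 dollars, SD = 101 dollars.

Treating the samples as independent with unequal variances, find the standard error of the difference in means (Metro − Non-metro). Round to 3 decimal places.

Standard errors of each mean: 88/√78 = 9.9640 and 101/√100 = 10.1000.
SE(x̄₁ − x̄₂) = √(9.9640² + 10.1000²) = 14.1877 for independent samples with unequal variances.

14.188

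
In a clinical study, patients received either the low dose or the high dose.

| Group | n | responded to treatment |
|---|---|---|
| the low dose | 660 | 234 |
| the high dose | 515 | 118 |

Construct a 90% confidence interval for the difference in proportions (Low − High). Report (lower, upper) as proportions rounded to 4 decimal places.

(0.0822, 0.1686)

Sample proportions: 234/660 = 0.3545, 118/515 = 0.2291.
Each SE is √(p̂(1−p̂)/n): √(0.3545·0.6455/660) = 0.01862 and √(0.2291·0.7709/515) = 0.01852.
SE(p̂₁ − p̂₂) = √(SE₁² + SE₂²) = √(0.0003467044 + 0.0003429904) = 0.02626, since the two samples are independent.
At 90% confidence z* = 1.645; margin = 1.645 × 0.02626 = 0.04320.
The difference is 0.3545 − 0.2291 = 0.1254, so the interval is 0.1254 ± 0.04320 = (0.0822, 0.1686).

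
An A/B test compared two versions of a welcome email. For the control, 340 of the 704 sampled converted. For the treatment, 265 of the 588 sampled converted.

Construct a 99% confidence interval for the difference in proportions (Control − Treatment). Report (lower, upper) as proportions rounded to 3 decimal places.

Sample proportions: 340/704 = 0.4830, 265/588 = 0.4507.
Each SE is √(p̂(1−p̂)/n): √(0.4830·0.5170/704) = 0.01883 and √(0.4507·0.5493/588) = 0.02052.
SE(p̂₁ − p̂₂) = √(SE₁² + SE₂²) = √(0.0003545689 + 0.0004210704) = 0.02785, since the two samples are independent.
At 99% confidence z* = 2.576; margin = 2.576 × 0.02785 = 0.07174.
The difference is 0.4830 − 0.4507 = 0.0323, so the interval is 0.0323 ± 0.07174 = (-0.039, 0.104).

(-0.039, 0.104)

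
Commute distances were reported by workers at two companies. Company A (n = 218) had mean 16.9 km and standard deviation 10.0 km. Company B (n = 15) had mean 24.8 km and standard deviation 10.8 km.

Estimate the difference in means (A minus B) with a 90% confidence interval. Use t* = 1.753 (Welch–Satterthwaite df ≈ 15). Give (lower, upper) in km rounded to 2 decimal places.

Standard errors of each mean: 10.0/√218 = 0.6773 and 10.8/√15 = 2.7885.
SE(x̄₁ − x̄₂) = √(0.6773² + 2.7885²) = 2.8696 for independent samples with unequal variances.
With t* = 1.753, the margin is 1.753 × 2.8696 = 5.0304.
x̄₁ − x̄₂ = 16.9 − 24.8 = -7.9000; the interval is -7.9000 ± 5.0304 = (-12.93, -2.87).

(-12.93, -2.87)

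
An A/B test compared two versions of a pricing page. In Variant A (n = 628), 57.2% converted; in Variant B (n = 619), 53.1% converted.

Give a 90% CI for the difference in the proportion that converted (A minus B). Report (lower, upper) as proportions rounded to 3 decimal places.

(-0.005, 0.087)

Each SE is √(p̂(1−p̂)/n): √(0.5720·0.4280/628) = 0.01974 and √(0.5310·0.4690/619) = 0.02006.
SE(p̂₁ − p̂₂) = √(SE₁² + SE₂²) = √(0.0003896676 + 0.0004024036) = 0.02814, since the two samples are independent.
At 90% confidence z* = 1.645; margin = 1.645 × 0.02814 = 0.04629.
The difference is 0.5720 − 0.5310 = 0.0410, so the interval is 0.0410 ± 0.04629 = (-0.005, 0.087).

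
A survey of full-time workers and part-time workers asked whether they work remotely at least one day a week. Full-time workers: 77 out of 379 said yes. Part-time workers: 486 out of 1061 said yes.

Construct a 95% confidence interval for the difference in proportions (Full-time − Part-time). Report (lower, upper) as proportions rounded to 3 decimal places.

(-0.305, -0.204)

Sample proportions: 77/379 = 0.2032, 486/1061 = 0.4581.
Each SE is √(p̂(1−p̂)/n): √(0.2032·0.7968/379) = 0.02067 and √(0.4581·0.5419/1061) = 0.01530.
SE(p̂₁ − p̂₂) = √(SE₁² + SE₂²) = √(0.0004272489 + 0.00023409) = 0.02572, since the two samples are independent.
At 95% confidence z* = 1.960; margin = 1.960 × 0.02572 = 0.05041.
The difference is 0.2032 − 0.4581 = -0.2549, so the interval is -0.2549 ± 0.05041 = (-0.305, -0.204).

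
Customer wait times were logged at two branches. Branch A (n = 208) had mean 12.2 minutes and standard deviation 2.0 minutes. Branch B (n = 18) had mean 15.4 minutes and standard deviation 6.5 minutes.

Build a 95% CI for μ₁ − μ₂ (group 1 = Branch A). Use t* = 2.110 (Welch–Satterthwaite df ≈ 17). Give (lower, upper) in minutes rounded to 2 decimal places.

(-6.45, 0.05)

Per-group SEs: s₁/√n₁ = 2.0/√208 = 0.1387, s₂/√n₂ = 6.5/√18 = 1.5321.
Unpooled SE of the difference: √(0.01923769 + 2.34733041) = 1.5384.
Margin of error = t* · SE = 2.110 × 1.5384 = 3.2460.
x̄₁ − x̄₂ = 12.2 − 15.4 = -3.2000.
CI: -3.2000 ± 3.2460 = (-6.45, 0.05).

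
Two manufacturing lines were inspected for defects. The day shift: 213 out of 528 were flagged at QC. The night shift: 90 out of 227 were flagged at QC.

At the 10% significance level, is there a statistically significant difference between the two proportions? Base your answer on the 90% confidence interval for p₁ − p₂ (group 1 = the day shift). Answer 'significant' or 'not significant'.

First, p̂₁ = 213/528 = 0.4034; p̂₂ = 90/227 = 0.3965.
The two standard errors are √(0.4034×0.5966/528) = 0.02135 and √(0.3965×0.6035/227) = 0.03247.
Because the samples are independent, SE_diff = √(0.02135² + 0.03247²) = 0.03886.
Using z* = 1.645 for 90%, ME = 1.645 × 0.03886 = 0.06392.
p̂₁ − p̂₂ = 0.0069; interval 0.0069 ± 0.06392 gives (-0.05702, 0.07082).
The interval (-0.05702, 0.07082) contains 0, so the difference is not significant.

not significant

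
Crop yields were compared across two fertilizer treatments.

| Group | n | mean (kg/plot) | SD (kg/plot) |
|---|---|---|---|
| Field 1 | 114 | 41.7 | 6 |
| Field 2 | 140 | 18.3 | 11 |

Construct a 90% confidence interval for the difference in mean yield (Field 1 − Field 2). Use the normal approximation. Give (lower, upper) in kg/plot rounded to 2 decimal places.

(21.61, 25.19)

Standard errors of each mean: 6/√114 = 0.5620 and 11/√140 = 0.9297.
SE(x̄₁ − x̄₂) = √(0.5620² + 0.9297²) = 1.0864 for independent samples with unequal variances.
With z* = 1.645, the margin is 1.645 × 1.0864 = 1.7871.
x̄₁ − x̄₂ = 41.7 − 18.3 = 23.4000; the interval is 23.4000 ± 1.7871 = (21.61, 25.19).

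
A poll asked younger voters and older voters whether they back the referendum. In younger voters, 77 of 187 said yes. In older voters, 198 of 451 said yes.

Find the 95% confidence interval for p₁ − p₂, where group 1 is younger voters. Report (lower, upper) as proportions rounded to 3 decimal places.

(-0.111, 0.057)

p̂₁ = 77/187 = 0.4118 and p̂₂ = 198/451 = 0.4390.
SE₁ = √(p̂₁(1−p̂₁)/n₁) = √(0.4118·0.5882/187) = 0.03599; SE₂ = √(0.4390·0.5610/451) = 0.02337.
Independent samples: SE of the difference = √(SE₁² + SE₂²) = √(0.0012952801 + 0.0005461569) = 0.04291.
z* for 95% confidence is 1.960, so the margin of error is 1.960 × 0.04291 = 0.08410.
Point estimate p̂₁ − p̂₂ = 0.4118 − 0.4390 = -0.0272.
-0.0272 ± 0.08410 → (-0.111, 0.057).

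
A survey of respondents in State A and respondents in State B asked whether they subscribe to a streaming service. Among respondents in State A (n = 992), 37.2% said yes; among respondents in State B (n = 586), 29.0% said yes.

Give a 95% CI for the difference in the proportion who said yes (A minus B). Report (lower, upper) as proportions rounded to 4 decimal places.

(0.0345, 0.1295)

The two standard errors are √(0.3720×0.6280/992) = 0.01535 and √(0.2900×0.7100/586) = 0.01874.
Because the samples are independent, SE_diff = √(0.01535² + 0.01874²) = 0.02422.
Using z* = 1.960 for 95%, ME = 1.960 × 0.02422 = 0.04747.
p̂₁ − p̂₂ = 0.0820; interval 0.0820 ± 0.04747 gives (0.0345, 0.1295).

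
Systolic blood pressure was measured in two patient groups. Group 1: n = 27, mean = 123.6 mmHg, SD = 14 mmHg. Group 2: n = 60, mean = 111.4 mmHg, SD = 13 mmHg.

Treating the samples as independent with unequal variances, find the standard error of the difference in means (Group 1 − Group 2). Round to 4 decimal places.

3.1743

Standard errors of each mean: 14/√27 = 2.6943 and 13/√60 = 1.6783.
SE(x̄₁ − x̄₂) = √(2.6943² + 1.6783²) = 3.1743 for independent samples with unequal variances.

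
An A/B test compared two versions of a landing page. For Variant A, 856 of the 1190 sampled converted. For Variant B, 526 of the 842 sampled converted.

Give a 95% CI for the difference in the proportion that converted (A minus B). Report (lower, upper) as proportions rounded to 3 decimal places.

(0.053, 0.136)

First, p̂₁ = 856/1190 = 0.7193; p̂₂ = 526/842 = 0.6247.
The two standard errors are √(0.7193×0.2807/1190) = 0.01303 and √(0.6247×0.3753/842) = 0.01669.
Because the samples are independent, SE_diff = √(0.01303² + 0.01669²) = 0.02117.
Using z* = 1.960 for 95%, ME = 1.960 × 0.02117 = 0.04149.
p̂₁ − p̂₂ = 0.0946; interval 0.0946 ± 0.04149 gives (0.053, 0.136).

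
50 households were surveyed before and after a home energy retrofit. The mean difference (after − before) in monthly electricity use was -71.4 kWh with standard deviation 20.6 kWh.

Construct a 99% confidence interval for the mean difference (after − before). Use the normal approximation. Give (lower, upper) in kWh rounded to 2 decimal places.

(-78.90, -63.90)

Paired design: SE = s_d/√n = 20.6/√50 = 2.9133.
z* = 2.576; margin of error = 2.576 × 2.9133 = 7.5047.
-71.4 ± 7.5047 → (-78.90, -63.90).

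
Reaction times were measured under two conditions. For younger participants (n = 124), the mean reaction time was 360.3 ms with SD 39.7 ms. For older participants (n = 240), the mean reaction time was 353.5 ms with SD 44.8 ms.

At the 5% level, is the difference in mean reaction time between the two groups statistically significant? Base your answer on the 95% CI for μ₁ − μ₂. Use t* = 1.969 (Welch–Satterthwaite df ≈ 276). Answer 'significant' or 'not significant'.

SE₁ = s₁/√n₁ = 39.7/√124 = 3.5652; SE₂ = 44.8/√240 = 2.8918.
Independent samples, unequal variances: SE_diff = √(SE₁² + SE₂²) = √(12.71065104 + 8.36250724) = 4.5906.
t* = 1.969, so margin of error = 1.969 × 4.5906 = 9.0389.
Difference in means = 360.3 − 353.5 = 6.8000.
6.8000 ± 9.0389 → (-2.2389, 15.8389).
The interval (-2.2389, 15.8389) contains 0, so the difference is not significant.

not significant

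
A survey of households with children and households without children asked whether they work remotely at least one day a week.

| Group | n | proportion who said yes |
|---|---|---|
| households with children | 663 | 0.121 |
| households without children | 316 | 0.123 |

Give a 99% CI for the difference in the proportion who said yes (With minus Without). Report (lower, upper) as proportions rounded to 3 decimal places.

(-0.060, 0.056)

Each SE is √(p̂(1−p̂)/n): √(0.1210·0.8790/663) = 0.01267 and √(0.1230·0.8770/316) = 0.01848.
SE(p̂₁ − p̂₂) = √(SE₁² + SE₂²) = √(0.0001605289 + 0.0003415104) = 0.02241, since the two samples are independent.
At 99% confidence z* = 2.576; margin = 2.576 × 0.02241 = 0.05773.
The difference is 0.1210 − 0.1230 = -0.0020, so the interval is -0.0020 ± 0.05773 = (-0.060, 0.056).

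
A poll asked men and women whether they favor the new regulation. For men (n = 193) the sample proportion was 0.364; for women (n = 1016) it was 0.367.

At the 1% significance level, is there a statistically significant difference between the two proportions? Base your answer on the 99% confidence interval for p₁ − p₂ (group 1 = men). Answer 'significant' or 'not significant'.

not significant

Each SE is √(p̂(1−p̂)/n): √(0.3640·0.6360/193) = 0.03463 and √(0.3670·0.6330/1016) = 0.01512.
SE(p̂₁ − p̂₂) = √(SE₁² + SE₂²) = √(0.0011992369 + 0.0002286144) = 0.03779, since the two samples are independent.
At 99% confidence z* = 2.576; margin = 2.576 × 0.03779 = 0.09735.
The difference is 0.3640 − 0.3670 = -0.0030, so the interval is -0.0030 ± 0.09735 = (-0.10035, 0.09435).
The interval (-0.10035, 0.09435) contains 0, so the difference is not significant.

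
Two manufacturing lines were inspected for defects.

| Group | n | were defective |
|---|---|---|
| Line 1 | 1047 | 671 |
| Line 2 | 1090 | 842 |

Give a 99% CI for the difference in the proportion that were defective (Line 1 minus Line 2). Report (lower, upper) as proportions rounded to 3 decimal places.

(-0.182, -0.081)

First, p̂₁ = 671/1047 = 0.6409; p̂₂ = 842/1090 = 0.7725.
The two standard errors are √(0.6409×0.3591/1047) = 0.01483 and √(0.7725×0.2275/1090) = 0.01270.
Because the samples are independent, SE_diff = √(0.01483² + 0.01270²) = 0.01952.
Using z* = 2.576 for 99%, ME = 2.576 × 0.01952 = 0.05028.
p̂₁ − p̂₂ = -0.1316; interval -0.1316 ± 0.05028 gives (-0.182, -0.081).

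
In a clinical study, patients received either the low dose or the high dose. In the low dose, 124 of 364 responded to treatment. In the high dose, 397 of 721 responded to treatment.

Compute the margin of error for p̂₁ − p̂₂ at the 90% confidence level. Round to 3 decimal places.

0.051

First, p̂₁ = 124/364 = 0.3407; p̂₂ = 397/721 = 0.5506.
The two standard errors are √(0.3407×0.6593/364) = 0.02484 and √(0.5506×0.4494/721) = 0.01853.
Because the samples are independent, SE_diff = √(0.02484² + 0.01853²) = 0.03099.
Using z* = 1.645 for 90%, ME = 1.645 × 0.03099 = 0.05098.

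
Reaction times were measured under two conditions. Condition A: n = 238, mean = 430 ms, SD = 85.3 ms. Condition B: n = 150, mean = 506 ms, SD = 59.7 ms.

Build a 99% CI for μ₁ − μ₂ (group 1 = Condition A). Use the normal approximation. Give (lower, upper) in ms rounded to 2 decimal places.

(-94.99, -57.01)

Standard errors of each mean: 85.3/√238 = 5.5292 and 59.7/√150 = 4.8745.
SE(x̄₁ − x̄₂) = √(5.5292² + 4.8745²) = 7.3711 for independent samples with unequal variances.
With z* = 2.576, the margin is 2.576 × 7.3711 = 18.9880.
x̄₁ − x̄₂ = 430 − 506 = -76.0000; the interval is -76.0000 ± 18.9880 = (-94.99, -57.01).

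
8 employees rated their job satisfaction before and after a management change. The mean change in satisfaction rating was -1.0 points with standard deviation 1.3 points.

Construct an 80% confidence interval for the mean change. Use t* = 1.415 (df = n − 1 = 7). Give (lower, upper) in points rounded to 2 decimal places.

(-1.65, -0.35)

This is a matched-pairs design, so SE = s_d/√n = 1.3/√8 = 0.4596.
Margin = 1.415 × 0.4596 = 0.6503; the interval is -1.0 ± 0.6503 = (-1.65, -0.35).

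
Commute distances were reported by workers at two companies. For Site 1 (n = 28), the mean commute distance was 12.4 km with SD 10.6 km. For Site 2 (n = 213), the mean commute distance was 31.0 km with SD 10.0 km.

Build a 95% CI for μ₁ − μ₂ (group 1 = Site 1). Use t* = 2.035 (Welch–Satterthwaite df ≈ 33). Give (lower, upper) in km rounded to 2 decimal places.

(-22.91, -14.29)

Per-group SEs: s₁/√n₁ = 10.6/√28 = 2.0032, s₂/√n₂ = 10.0/√213 = 0.6852.
Unpooled SE of the difference: √(4.01281024 + 0.46949904) = 2.1171.
Margin of error = t* · SE = 2.035 × 2.1171 = 4.3083.
x̄₁ − x̄₂ = 12.4 − 31.0 = -18.6000.
CI: -18.6000 ± 4.3083 = (-22.91, -14.29).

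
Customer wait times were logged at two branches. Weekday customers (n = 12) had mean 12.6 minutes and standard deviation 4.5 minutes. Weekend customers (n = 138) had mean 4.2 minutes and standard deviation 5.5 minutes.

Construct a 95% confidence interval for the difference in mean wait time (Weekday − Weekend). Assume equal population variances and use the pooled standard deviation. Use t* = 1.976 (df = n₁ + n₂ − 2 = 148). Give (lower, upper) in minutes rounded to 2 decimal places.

s_p = √[((n₁−1)s₁² + (n₂−1)s₂²)/(n₁+n₂−2)] = √[(11·4.5² + 137·5.5²)/148] = 5.4320.
SE = 5.4320·√(1/12 + 1/138) = 1.6348.
With t* = 1.976, margin = 1.976 × 1.6348 = 3.2304.
x̄₁ − x̄₂ = 12.6 − 4.2 = 8.4000; interval 8.4000 ± 3.2304 = (5.17, 11.63).

(5.17, 11.63)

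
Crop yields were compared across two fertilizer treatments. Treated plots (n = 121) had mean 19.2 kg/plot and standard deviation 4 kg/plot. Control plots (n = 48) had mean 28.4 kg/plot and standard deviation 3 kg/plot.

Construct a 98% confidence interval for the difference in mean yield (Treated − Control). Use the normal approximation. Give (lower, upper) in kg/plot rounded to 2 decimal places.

(-10.52, -7.88)

SE₁ = s₁/√n₁ = 4/√121 = 0.3636; SE₂ = 3/√48 = 0.4330.
Independent samples, unequal variances: SE_diff = √(SE₁² + SE₂²) = √(0.13220496 + 0.187489) = 0.5654.
z* = 2.326, so margin of error = 2.326 × 0.5654 = 1.3151.
Difference in means = 19.2 − 28.4 = -9.2000.
-9.2000 ± 1.3151 → (-10.52, -7.88).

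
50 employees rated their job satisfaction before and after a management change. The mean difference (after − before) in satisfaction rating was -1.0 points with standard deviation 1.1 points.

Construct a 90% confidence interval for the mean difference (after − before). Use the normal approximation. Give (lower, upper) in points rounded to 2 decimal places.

This is a matched-pairs design, so SE = s_d/√n = 1.1/√50 = 0.1556.
Margin = 1.645 × 0.1556 = 0.2560; the interval is -1.0 ± 0.2560 = (-1.26, -0.74).

(-1.26, -0.74)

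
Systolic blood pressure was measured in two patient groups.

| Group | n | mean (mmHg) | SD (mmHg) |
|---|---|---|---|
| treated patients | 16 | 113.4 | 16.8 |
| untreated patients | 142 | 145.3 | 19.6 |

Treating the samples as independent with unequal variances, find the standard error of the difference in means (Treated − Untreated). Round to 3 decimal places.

Per-group SEs: s₁/√n₁ = 16.8/√16 = 4.2000, s₂/√n₂ = 19.6/√142 = 1.6448.
Unpooled SE of the difference: √(17.64 + 2.70536704) = 4.5106.

4.511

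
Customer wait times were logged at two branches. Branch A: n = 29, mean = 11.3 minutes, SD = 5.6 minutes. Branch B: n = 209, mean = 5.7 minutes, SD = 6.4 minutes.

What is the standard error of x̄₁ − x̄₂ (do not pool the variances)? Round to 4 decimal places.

Standard errors of each mean: 5.6/√29 = 1.0399 and 6.4/√209 = 0.4427.
SE(x̄₁ − x̄₂) = √(1.0399² + 0.4427²) = 1.1302 for independent samples with unequal variances.

1.1302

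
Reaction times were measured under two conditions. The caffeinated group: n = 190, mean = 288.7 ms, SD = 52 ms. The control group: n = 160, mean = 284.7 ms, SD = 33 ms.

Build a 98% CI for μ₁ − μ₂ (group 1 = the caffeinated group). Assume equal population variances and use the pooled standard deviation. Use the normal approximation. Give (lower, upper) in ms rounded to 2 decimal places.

(-7.07, 15.07)

Pooled variance s_p² = [189·52² + 159·33²] / (190+160−2) = 1966.1121, so s_p = 44.3409.
SE_diff = s_p·√(1/n₁ + 1/n₂) = 44.3409·√(1/190 + 1/160) = 4.7578.
z* = 2.326; margin = 2.326 × 4.7578 = 11.0666.
Difference = 288.7 − 284.7 = 4.0000.
4.0000 ± 11.0666 → (-7.07, 15.07).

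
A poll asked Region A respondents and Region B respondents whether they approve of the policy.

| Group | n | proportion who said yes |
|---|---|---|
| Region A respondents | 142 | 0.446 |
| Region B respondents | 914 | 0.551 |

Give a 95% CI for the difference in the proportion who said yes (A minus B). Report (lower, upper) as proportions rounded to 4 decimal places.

SE₁ = √(p̂₁(1−p̂₁)/n₁) = √(0.4460·0.5540/142) = 0.04171; SE₂ = √(0.5510·0.4490/914) = 0.01645.
Independent samples: SE of the difference = √(SE₁² + SE₂²) = √(0.0017397241 + 0.0002706025) = 0.04484.
z* for 95% confidence is 1.960, so the margin of error is 1.960 × 0.04484 = 0.08789.
Point estimate p̂₁ − p̂₂ = 0.4460 − 0.5510 = -0.1050.
-0.1050 ± 0.08789 → (-0.1929, -0.0171).

(-0.1929, -0.0171)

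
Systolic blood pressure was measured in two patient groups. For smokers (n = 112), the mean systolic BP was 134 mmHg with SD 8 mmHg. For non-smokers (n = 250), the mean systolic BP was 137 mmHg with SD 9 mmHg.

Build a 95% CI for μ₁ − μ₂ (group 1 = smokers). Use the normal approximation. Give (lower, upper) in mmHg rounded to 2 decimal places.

SE₁ = s₁/√n₁ = 8/√112 = 0.7559; SE₂ = 9/√250 = 0.5692.
Independent samples, unequal variances: SE_diff = √(SE₁² + SE₂²) = √(0.57138481 + 0.32398864) = 0.9462.
z* = 1.960, so margin of error = 1.960 × 0.9462 = 1.8546.
Difference in means = 134 − 137 = -3.0000.
-3.0000 ± 1.8546 → (-4.85, -1.15).

(-4.85, -1.15)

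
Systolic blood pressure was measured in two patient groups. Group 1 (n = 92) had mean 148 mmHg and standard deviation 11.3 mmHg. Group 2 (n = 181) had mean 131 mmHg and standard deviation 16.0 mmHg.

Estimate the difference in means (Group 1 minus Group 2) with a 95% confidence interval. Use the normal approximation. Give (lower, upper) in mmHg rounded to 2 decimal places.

(13.72, 20.28)

Standard errors of each mean: 11.3/√92 = 1.1781 and 16.0/√181 = 1.1893.
SE(x̄₁ − x̄₂) = √(1.1781² + 1.1893²) = 1.6740 for independent samples with unequal variances.
With z* = 1.960, the margin is 1.960 × 1.6740 = 3.2810.
x̄₁ − x̄₂ = 148 − 131 = 17.0000; the interval is 17.0000 ± 3.2810 = (13.72, 20.28).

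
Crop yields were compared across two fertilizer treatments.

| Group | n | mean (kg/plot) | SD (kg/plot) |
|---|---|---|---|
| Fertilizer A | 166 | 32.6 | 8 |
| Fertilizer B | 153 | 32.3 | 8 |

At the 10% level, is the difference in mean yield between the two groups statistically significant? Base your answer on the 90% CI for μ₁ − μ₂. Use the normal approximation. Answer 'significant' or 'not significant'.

Per-group SEs: s₁/√n₁ = 8/√166 = 0.6209, s₂/√n₂ = 8/√153 = 0.6468.
Unpooled SE of the difference: √(0.38551681 + 0.41835024) = 0.8966.
Margin of error = z* · SE = 1.645 × 0.8966 = 1.4749.
x̄₁ − x̄₂ = 32.6 − 32.3 = 0.3000.
CI: 0.3000 ± 1.4749 = (-1.1749, 1.7749).
The interval (-1.1749, 1.7749) contains 0, so the difference is not significant.

not significant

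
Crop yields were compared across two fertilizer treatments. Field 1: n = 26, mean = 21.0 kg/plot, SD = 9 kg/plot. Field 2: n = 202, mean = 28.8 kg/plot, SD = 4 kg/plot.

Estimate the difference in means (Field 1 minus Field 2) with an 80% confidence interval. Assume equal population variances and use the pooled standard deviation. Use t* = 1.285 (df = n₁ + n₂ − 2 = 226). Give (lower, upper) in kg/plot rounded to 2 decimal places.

(-9.09, -6.51)

s_p = √[((n₁−1)s₁² + (n₂−1)s₂²)/(n₁+n₂−2)] = √[(25·9² + 201·4²)/226] = 4.8156.
SE = 4.8156·√(1/26 + 1/202) = 1.0034.
With t* = 1.285, margin = 1.285 × 1.0034 = 1.2894.
x̄₁ − x̄₂ = 21.0 − 28.8 = -7.8000; interval -7.8000 ± 1.2894 = (-9.09, -6.51).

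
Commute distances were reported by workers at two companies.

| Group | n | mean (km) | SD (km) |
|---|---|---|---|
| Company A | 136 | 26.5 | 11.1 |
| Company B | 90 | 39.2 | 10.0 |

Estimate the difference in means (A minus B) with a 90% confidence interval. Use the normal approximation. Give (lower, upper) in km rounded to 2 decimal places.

(-15.04, -10.36)

SE₁ = s₁/√n₁ = 11.1/√136 = 0.9518; SE₂ = 10.0/√90 = 1.0541.
Independent samples, unequal variances: SE_diff = √(SE₁² + SE₂²) = √(0.90592324 + 1.11112681) = 1.4202.
z* = 1.645, so margin of error = 1.645 × 1.4202 = 2.3362.
Difference in means = 26.5 − 39.2 = -12.7000.
-12.7000 ± 2.3362 → (-15.04, -10.36).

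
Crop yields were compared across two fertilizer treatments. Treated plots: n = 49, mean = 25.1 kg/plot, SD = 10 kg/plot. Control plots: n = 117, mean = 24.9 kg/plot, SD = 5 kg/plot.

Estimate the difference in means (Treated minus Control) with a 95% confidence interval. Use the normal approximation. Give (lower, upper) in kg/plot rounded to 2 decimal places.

Per-group SEs: s₁/√n₁ = 10/√49 = 1.4286, s₂/√n₂ = 5/√117 = 0.4623.
Unpooled SE of the difference: √(2.04089796 + 0.21372129) = 1.5015.
Margin of error = z* · SE = 1.960 × 1.5015 = 2.9429.
x̄₁ − x̄₂ = 25.1 − 24.9 = 0.2000.
CI: 0.2000 ± 2.9429 = (-2.74, 3.14).

(-2.74, 3.14)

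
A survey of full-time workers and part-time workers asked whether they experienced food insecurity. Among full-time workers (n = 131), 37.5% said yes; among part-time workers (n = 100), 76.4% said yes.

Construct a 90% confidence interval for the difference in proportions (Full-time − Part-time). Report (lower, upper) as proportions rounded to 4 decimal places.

Each SE is √(p̂(1−p̂)/n): √(0.3750·0.6250/131) = 0.04230 and √(0.7640·0.2360/100) = 0.04246.
SE(p̂₁ − p̂₂) = √(SE₁² + SE₂²) = √(0.00178929 + 0.0018028516) = 0.05993, since the two samples are independent.
At 90% confidence z* = 1.645; margin = 1.645 × 0.05993 = 0.09858.
The difference is 0.3750 − 0.7640 = -0.3890, so the interval is -0.3890 ± 0.09858 = (-0.4876, -0.2904).

(-0.4876, -0.2904)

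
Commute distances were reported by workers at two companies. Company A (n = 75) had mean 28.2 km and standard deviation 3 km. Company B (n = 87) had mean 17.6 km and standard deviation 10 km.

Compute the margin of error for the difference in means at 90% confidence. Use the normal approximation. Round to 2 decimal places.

1.85

SE₁ = s₁/√n₁ = 3/√75 = 0.3464; SE₂ = 10/√87 = 1.0721.
Independent samples, unequal variances: SE_diff = √(SE₁² + SE₂²) = √(0.11999296 + 1.14939841) = 1.1267.
z* = 1.645, so margin of error = 1.645 × 1.1267 = 1.8534.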